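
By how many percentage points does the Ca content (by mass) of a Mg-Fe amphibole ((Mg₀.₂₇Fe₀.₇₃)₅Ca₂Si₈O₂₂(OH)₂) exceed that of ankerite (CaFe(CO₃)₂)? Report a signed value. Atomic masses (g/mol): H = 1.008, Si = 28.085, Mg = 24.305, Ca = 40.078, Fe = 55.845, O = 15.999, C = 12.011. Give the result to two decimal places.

First mineral: 80.156 g Ca in 927.474 g formula = 8.64 wt% Ca.
Second mineral: 40.078 g Ca in 215.939 g formula = 18.56 wt% Ca.
8.64% − 18.56% gives a difference of -9.92 percentage points.

-9.92 percentage points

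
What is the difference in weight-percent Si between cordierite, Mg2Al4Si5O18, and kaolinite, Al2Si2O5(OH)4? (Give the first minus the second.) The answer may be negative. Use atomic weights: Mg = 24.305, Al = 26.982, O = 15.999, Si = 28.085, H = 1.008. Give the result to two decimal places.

2.25 percentage points

M(Mg2Al4Si5O18) = 584.945 g/mol, so wt% Si = 140.425/584.945 × 100 = 24.01%.
M(Al2Si2O5(OH)4) = 258.157 g/mol, so wt% Si = 56.170/258.157 × 100 = 21.76%.
24.01 − 21.76 = 2.25 pp.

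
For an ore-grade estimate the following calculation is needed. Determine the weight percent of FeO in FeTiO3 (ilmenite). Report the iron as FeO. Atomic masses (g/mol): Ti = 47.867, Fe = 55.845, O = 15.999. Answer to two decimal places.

M(FeTiO3) = 151.709 g/mol; M(FeO) = 71.844 g/mol.
Moles FeO per formula unit = 1 Fe ÷ 1 = 1.0000.
FeO fraction = (1.0000 × 71.844) / 151.709 = 71.844/151.709 = 0.4736.

47.36 wt%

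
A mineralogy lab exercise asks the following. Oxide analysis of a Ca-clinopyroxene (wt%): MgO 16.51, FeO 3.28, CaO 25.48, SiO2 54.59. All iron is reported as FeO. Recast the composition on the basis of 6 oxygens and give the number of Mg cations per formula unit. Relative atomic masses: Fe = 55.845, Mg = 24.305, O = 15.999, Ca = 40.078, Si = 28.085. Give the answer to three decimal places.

0.901 Mg apfu

16.51 wt% MgO ÷ 40.304 g/mol = 0.40964 mol, giving 0.40964 Mg and 0.40964 O.
3.28 wt% FeO ÷ 71.844 g/mol = 0.04565 mol, giving 0.04565 Fe and 0.04565 O.
25.48 wt% CaO ÷ 56.077 g/mol = 0.45438 mol, giving 0.45438 Ca and 0.45438 O.
54.59 wt% SiO2 ÷ 60.083 g/mol = 0.90858 mol, giving 0.90858 Si and 1.81716 O.
Oxygen sums to 2.72683; scaling by 6/2.72683 = 2.20036 puts the formula on 6 O.
Mg: 0.40964 × 2.20036 = 0.901 atoms per formula unit.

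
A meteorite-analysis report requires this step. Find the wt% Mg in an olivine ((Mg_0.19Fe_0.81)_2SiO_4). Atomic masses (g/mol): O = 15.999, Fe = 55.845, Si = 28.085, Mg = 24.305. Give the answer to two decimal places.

M((Mg_0.19Fe_0.81)_2SiO_4) = 191.786 g/mol.
Mg contributes 0.38 × 24.305 = 9.236 g per mole.
9.236/191.786 = 0.0482 → 4.82%.

4.82 weight percent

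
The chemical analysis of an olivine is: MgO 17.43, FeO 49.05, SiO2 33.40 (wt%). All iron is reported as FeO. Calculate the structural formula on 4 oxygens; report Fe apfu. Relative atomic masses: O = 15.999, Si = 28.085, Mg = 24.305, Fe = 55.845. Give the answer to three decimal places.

1.226 Fe apfu

17.43 wt% MgO ÷ 40.304 g/mol = 0.43246 mol, giving 0.43246 Mg and 0.43246 O.
49.05 wt% FeO ÷ 71.844 g/mol = 0.68273 mol, giving 0.68273 Fe and 0.68273 O.
33.40 wt% SiO2 ÷ 60.083 g/mol = 0.55590 mol, giving 0.55590 Si and 1.11180 O.
Oxygen sums to 2.22699; scaling by 4/2.22699 = 1.79615 puts the formula on 4 O.
Fe: 0.68273 × 1.79615 = 1.226 atoms per formula unit.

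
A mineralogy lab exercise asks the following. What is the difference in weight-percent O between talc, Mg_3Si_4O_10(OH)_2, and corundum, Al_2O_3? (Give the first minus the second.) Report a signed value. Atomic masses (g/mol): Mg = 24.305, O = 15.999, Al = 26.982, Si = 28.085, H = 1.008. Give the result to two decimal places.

3.55 percentage points

M(Mg_3Si_4O_10(OH)_2) = 379.259 g/mol, so wt% O = 191.988/379.259 × 100 = 50.62%.
M(Al_2O_3) = 101.961 g/mol, so wt% O = 47.997/101.961 × 100 = 47.07%.
50.62 − 47.07 = 3.55 pp.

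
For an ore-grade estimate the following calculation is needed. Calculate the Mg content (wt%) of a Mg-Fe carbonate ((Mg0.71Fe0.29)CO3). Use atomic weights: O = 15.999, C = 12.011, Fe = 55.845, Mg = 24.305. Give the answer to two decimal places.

18.46 wt%

Molar mass of (Mg0.71Fe0.29)CO3: 0.71×24.305 + 0.29×55.845 + 1×12.011 + 3×15.999 = 93.460 g/mol.
Mass of Mg per formula unit: 0.71 × 24.305 = 17.257 g.
Weight fraction Mg = 17.257 / 93.460 = 0.1846.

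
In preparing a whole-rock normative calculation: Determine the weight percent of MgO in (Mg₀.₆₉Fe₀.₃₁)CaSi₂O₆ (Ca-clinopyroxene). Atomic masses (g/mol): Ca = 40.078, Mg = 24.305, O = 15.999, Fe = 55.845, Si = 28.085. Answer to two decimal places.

M((Mg₀.₆₉Fe₀.₃₁)CaSi₂O₆) = 226.324 g/mol; M(MgO) = 40.304 g/mol.
Moles MgO per formula unit = 0.69 Mg ÷ 1 = 0.6900.
MgO fraction = (0.6900 × 40.304) / 226.324 = 27.810/226.324 = 0.1229.

12.29 wt%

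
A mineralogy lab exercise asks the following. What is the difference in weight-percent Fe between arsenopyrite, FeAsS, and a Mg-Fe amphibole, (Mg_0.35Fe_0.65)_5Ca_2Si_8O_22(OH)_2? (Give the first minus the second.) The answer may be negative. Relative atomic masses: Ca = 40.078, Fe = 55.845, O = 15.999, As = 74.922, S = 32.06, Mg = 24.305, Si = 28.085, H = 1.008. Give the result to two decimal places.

First mineral: 55.845 g Fe in 162.827 g formula = 34.30 wt% Fe.
Second mineral: 181.496 g Fe in 914.858 g formula = 19.84 wt% Fe.
34.30% − 19.84% gives a difference of 14.46 percentage points.

14.46 percentage points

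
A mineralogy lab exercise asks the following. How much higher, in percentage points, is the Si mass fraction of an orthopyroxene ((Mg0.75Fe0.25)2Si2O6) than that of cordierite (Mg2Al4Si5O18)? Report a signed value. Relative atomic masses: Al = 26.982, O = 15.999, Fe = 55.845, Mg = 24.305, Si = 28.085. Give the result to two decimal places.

1.93 percentage points

First mineral: 56.170 g Si in 216.544 g formula = 25.94 wt% Si.
Second mineral: 140.425 g Si in 584.945 g formula = 24.01 wt% Si.
25.94% − 24.01% gives a difference of 1.93 percentage points.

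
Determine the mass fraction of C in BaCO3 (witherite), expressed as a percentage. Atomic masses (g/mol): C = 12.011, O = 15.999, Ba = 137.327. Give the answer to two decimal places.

Molar mass of BaCO3: 1·137.327 + 1·12.011 + 3·15.999 = 197.335 g/mol.
Mass of C per formula unit: 1 × 12.011 = 12.011 g.
Weight fraction C = 12.011 / 197.335 = 0.0609.

6.09 wt%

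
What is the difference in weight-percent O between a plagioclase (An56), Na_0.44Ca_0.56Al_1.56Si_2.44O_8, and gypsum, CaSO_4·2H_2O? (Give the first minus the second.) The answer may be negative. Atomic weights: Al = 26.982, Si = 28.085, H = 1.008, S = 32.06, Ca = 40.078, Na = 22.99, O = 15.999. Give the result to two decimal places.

-8.56 percentage points

M(Na_0.44Ca_0.56Al_1.56Si_2.44O_8) = 271.171 g/mol, so wt% O = 127.992/271.171 × 100 = 47.20%.
M(CaSO_4·2H_2O) = 172.164 g/mol, so wt% O = 95.994/172.164 × 100 = 55.76%.
47.20 − 55.76 = -8.56 pp.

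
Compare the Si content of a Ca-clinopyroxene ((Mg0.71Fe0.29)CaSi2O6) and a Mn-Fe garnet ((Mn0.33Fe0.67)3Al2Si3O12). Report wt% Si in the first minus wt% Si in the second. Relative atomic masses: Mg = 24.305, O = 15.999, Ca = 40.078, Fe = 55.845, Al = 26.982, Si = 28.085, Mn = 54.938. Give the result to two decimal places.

7.93 percentage points

M((Mg0.71Fe0.29)CaSi2O6) = 225.694 g/mol, so wt% Si = 56.170/225.694 × 100 = 24.89%.
M((Mn0.33Fe0.67)3Al2Si3O12) = 496.844 g/mol, so wt% Si = 84.255/496.844 × 100 = 16.96%.
24.89 − 16.96 = 7.93 pp.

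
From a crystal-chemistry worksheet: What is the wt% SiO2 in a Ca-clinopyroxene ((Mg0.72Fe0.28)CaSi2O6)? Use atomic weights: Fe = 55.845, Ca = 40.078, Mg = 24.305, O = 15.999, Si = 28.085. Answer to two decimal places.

53.32 wt%

M((Mg0.72Fe0.28)CaSi2O6) = 225.378 g/mol; M(SiO2) = 60.083 g/mol.
Moles SiO2 per formula unit = 2 Si ÷ 1 = 2.0000.
SiO2 fraction = (2.0000 × 60.083) / 225.378 = 120.166/225.378 = 0.5332.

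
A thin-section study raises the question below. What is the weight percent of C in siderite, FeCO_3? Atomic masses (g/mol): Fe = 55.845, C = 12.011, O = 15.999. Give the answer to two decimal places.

Formula mass = 1×55.845 + 1×12.011 + 3×15.999 = 115.853 g/mol, of which 12.011 g is C.
So C makes up 12.011/115.853 = 0.1037 of the mass, i.e. 10.37%.

10.37 weight percent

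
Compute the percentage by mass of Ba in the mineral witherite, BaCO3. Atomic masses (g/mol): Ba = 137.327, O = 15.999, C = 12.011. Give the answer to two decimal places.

Molar mass of BaCO3: 1×137.327 + 1×12.011 + 3×15.999 = 197.335 g/mol.
Mass of Ba per formula unit: 1 × 137.327 = 137.327 g.
Weight fraction Ba = 137.327 / 197.335 = 0.6959.

69.59 weight percent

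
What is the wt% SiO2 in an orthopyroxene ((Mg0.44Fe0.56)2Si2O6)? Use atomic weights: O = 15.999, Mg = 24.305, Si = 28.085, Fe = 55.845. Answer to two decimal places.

50.90 wt%

Formula mass = 236.099 g/mol.
2 Si → 2.0000 mol SiO2 per formula unit; M(SiO2) = 60.083, so SiO2 mass = 120.166 g.
120.166/236.099 × 100 = 50.90 wt%.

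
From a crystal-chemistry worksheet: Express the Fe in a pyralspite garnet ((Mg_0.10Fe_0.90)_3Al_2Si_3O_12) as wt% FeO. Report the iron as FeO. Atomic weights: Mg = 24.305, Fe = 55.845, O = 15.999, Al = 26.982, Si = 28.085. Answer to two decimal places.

Molar mass of (Mg_0.10Fe_0.90)_3Al_2Si_3O_12 = 0.30×24.305 + 2.70×55.845 + 2×26.982 + 3×28.085 + 12×15.999 = 488.280 g/mol.
Each formula unit contains 2.70 Fe, equivalent to 2.70/1 = 2.7000 mol FeO.
M(FeO) = 1×55.845 + 1×15.999 = 71.844 g/mol.
Mass of FeO per formula unit = 2.7000 × 71.844 = 193.979 g.
FeO wt% = 193.979 / 488.280 × 100 = 39.73%.

39.73 wt%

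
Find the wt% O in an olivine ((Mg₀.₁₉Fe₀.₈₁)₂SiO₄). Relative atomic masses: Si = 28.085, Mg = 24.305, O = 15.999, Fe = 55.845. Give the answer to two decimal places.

33.37 mass %

M((Mg₀.₁₉Fe₀.₈₁)₂SiO₄) = 191.786 g/mol.
O contributes 4 × 15.999 = 63.996 g per mole.
63.996/191.786 = 0.3337 → 33.37%.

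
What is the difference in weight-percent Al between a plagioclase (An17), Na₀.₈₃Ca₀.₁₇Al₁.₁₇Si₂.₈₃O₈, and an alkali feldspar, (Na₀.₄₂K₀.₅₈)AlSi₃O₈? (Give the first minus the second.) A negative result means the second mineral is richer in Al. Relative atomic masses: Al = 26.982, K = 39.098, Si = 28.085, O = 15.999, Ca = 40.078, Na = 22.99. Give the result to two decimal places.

1.98 percentage points

Al in Na₀.₈₃Ca₀.₁₇Al₁.₁₇Si₂.₈₃O₈: molar mass 264.936 g/mol; 1.17×26.982 = 31.569 g → 11.92 wt%.
Al in (Na₀.₄₂K₀.₅₈)AlSi₃O₈: molar mass 271.562 g/mol; 1×26.982 = 26.982 g → 9.94 wt%.
Difference = 11.92 − 9.94 = 1.98 percentage points.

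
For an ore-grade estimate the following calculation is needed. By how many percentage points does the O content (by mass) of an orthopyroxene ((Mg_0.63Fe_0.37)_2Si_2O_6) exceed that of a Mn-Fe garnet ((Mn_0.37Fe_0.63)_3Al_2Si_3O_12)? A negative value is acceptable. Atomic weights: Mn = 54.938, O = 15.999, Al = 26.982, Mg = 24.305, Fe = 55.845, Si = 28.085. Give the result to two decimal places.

M((Mg_0.63Fe_0.37)_2Si_2O_6) = 224.114 g/mol, so wt% O = 95.994/224.114 × 100 = 42.83%.
M((Mn_0.37Fe_0.63)_3Al_2Si_3O_12) = 496.735 g/mol, so wt% O = 191.988/496.735 × 100 = 38.65%.
42.83 − 38.65 = 4.18 pp.

4.18 percentage points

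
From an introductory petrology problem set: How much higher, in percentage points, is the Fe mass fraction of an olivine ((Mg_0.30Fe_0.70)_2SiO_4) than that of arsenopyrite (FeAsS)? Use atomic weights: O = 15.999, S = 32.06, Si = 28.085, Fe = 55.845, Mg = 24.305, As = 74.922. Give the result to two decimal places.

Fe in (Mg_0.30Fe_0.70)_2SiO_4: molar mass 184.847 g/mol; 1.40×55.845 = 78.183 g → 42.30 wt%.
Fe in FeAsS: molar mass 162.827 g/mol; 1×55.845 = 55.845 g → 34.30 wt%.
Difference = 42.30 − 34.30 = 8.00 percentage points.

8.00 percentage points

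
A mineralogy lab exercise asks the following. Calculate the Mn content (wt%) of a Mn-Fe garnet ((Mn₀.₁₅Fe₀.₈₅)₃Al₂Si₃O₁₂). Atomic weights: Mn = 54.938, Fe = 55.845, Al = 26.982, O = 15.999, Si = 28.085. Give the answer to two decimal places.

4.97 wt%

Formula mass = 0.45×54.938 + 2.55×55.845 + 2×26.982 + 3×28.085 + 12×15.999 = 497.334 g/mol, of which 24.722 g is Mn.
So Mn makes up 24.722/497.334 = 0.0497 of the mass, i.e. 4.97%.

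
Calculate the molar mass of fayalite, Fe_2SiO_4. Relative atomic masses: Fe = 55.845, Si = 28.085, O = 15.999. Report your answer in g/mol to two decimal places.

M = 2*55.845 + 1*28.085 + 4*15.999

203.77 g/mol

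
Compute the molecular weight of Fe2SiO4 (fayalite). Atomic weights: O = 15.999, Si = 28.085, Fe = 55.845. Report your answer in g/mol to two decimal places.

M = 2(55.845) + 1(28.085) + 4(15.999)

203.77 g/mol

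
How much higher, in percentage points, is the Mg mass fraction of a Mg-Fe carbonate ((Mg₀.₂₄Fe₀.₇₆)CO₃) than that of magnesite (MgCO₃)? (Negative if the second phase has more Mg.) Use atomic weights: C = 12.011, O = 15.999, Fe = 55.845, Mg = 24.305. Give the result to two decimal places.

-23.44 percentage points

First mineral: 5.833 g Mg in 108.283 g formula = 5.39 wt% Mg.
Second mineral: 24.305 g Mg in 84.313 g formula = 28.83 wt% Mg.
5.39% − 28.83% gives a difference of -23.44 percentage points.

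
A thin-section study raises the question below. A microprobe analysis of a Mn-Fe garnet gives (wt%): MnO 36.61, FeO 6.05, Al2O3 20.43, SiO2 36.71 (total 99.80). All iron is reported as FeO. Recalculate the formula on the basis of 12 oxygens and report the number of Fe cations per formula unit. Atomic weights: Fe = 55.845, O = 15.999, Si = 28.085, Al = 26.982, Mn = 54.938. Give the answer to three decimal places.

0.417 Fe apfu

MnO: 36.61/70.937 = 0.51609 mol → 0.51609 mol Mn, 0.51609 mol O.
FeO: 6.05/71.844 = 0.08421 mol → 0.08421 mol Fe, 0.08421 mol O.
Al2O3: 20.43/101.961 = 0.20037 mol → 0.40074 mol Al, 0.60111 mol O.
SiO2: 36.71/60.083 = 0.61099 mol → 0.61099 mol Si, 1.22198 mol O.
Total oxygen = 2.42339 mol. Normalization factor = 12/2.42339 = 4.95174.
Fe per 12 O = 0.08421 × 4.95174 = 0.417.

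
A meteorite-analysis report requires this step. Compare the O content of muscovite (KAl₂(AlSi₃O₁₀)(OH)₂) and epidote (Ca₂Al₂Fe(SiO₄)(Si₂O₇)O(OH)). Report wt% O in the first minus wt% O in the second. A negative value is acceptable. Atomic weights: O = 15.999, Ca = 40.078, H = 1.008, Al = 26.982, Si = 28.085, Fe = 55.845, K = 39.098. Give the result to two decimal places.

5.16 percentage points

First mineral: 191.988 g O in 398.303 g formula = 48.20 wt% O.
Second mineral: 207.987 g O in 483.215 g formula = 43.04 wt% O.
48.20% − 43.04% gives a difference of 5.16 percentage points.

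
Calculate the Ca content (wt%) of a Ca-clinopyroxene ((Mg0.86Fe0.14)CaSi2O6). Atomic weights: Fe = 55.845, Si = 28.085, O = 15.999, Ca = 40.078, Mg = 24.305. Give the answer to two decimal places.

Molar mass of (Mg0.86Fe0.14)CaSi2O6: 0.86·24.305 + 0.14·55.845 + 1·40.078 + 2·28.085 + 6·15.999 = 220.963 g/mol.
Mass of Ca per formula unit: 1 × 40.078 = 40.078 g.
Weight fraction Ca = 40.078 / 220.963 = 0.1814.

18.14 wt%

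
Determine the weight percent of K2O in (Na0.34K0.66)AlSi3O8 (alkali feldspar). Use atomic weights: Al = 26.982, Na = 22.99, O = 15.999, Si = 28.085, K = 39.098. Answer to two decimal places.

11.39 wt%

M((Na0.34K0.66)AlSi3O8) = 272.850 g/mol; M(K2O) = 94.195 g/mol.
Moles K2O per formula unit = 0.66 K ÷ 2 = 0.3300.
K2O fraction = (0.3300 × 94.195) / 272.850 = 31.084/272.850 = 0.1139.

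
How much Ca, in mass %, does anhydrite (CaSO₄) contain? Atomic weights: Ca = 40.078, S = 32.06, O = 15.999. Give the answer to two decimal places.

Molar mass of CaSO₄: 1*40.078 + 1*32.06 + 4*15.999 = 136.134 g/mol.
Mass of Ca per formula unit: 1 × 40.078 = 40.078 g.
Weight fraction Ca = 40.078 / 136.134 = 0.2944.

29.44 mass %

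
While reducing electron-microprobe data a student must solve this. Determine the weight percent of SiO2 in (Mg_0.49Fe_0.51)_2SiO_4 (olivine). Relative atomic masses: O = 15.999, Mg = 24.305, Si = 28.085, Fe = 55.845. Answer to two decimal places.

34.76 wt%

M((Mg_0.49Fe_0.51)_2SiO_4) = 172.862 g/mol; M(SiO2) = 60.083 g/mol.
Moles SiO2 per formula unit = 1 Si ÷ 1 = 1.0000.
SiO2 fraction = (1.0000 × 60.083) / 172.862 = 60.083/172.862 = 0.3476.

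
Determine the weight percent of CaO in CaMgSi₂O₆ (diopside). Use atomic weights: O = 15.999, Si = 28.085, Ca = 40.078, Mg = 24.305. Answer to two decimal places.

Molar mass of CaMgSi₂O₆ = 1*40.078 + 1*24.305 + 2*28.085 + 6*15.999 = 216.547 g/mol.
Each formula unit contains 1 Ca, equivalent to 1/1 = 1.0000 mol CaO.
M(CaO) = 1×40.078 + 1×15.999 = 56.077 g/mol.
Mass of CaO per formula unit = 1.0000 × 56.077 = 56.077 g.
CaO wt% = 56.077 / 216.547 × 100 = 25.90%.

25.90 wt%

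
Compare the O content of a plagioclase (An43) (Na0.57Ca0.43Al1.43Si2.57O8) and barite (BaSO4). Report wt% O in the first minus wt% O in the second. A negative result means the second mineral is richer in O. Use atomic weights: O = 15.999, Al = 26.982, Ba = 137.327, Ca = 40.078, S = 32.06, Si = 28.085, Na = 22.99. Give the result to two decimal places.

First mineral: 127.992 g O in 269.093 g formula = 47.56 wt% O.
Second mineral: 63.996 g O in 233.383 g formula = 27.42 wt% O.
47.56% − 27.42% gives a difference of 20.14 percentage points.

20.14 percentage points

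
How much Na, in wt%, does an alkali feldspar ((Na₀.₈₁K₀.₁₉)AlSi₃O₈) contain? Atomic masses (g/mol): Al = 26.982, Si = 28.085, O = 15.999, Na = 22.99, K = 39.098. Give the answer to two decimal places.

7.02 wt%

Molar mass of (Na₀.₈₁K₀.₁₉)AlSi₃O₈: 0.81*22.99 + 0.19*39.098 + 1*26.982 + 3*28.085 + 8*15.999 = 265.280 g/mol.
Mass of Na per formula unit: 0.81 × 22.99 = 18.622 g.
Weight fraction Na = 18.622 / 265.280 = 0.0702.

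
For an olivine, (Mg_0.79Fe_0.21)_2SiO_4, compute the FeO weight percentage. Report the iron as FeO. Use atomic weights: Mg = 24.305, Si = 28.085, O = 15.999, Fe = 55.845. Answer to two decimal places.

M((Mg_0.79Fe_0.21)_2SiO_4) = 153.938 g/mol; M(FeO) = 71.844 g/mol.
Moles FeO per formula unit = 0.42 Fe ÷ 1 = 0.4200.
FeO fraction = (0.4200 × 71.844) / 153.938 = 30.174/153.938 = 0.1960.

19.60 wt%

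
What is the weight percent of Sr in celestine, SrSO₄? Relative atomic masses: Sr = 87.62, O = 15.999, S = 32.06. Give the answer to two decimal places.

47.70 wt%

M(SrSO₄) = 183.676 g/mol.
Sr contributes 1 × 87.62 = 87.620 g per mole.
87.620/183.676 = 0.4770 → 47.70%.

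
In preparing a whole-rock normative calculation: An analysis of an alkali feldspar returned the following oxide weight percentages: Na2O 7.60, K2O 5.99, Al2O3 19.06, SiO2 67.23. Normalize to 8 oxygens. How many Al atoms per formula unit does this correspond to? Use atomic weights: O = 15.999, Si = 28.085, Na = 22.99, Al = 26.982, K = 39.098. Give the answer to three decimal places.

7.60 wt% Na2O ÷ 61.979 g/mol = 0.12262 mol, giving 0.24524 Na and 0.12262 O.
5.99 wt% K2O ÷ 94.195 g/mol = 0.06359 mol, giving 0.12718 K and 0.06359 O.
19.06 wt% Al2O3 ÷ 101.961 g/mol = 0.18693 mol, giving 0.37386 Al and 0.56079 O.
67.23 wt% SiO2 ÷ 60.083 g/mol = 1.11895 mol, giving 1.11895 Si and 2.23790 O.
Oxygen sums to 2.98490; scaling by 8/2.98490 = 2.68016 puts the formula on 8 O.
Al: 0.37386 × 2.68016 = 1.002 atoms per formula unit.

1.002 Al apfu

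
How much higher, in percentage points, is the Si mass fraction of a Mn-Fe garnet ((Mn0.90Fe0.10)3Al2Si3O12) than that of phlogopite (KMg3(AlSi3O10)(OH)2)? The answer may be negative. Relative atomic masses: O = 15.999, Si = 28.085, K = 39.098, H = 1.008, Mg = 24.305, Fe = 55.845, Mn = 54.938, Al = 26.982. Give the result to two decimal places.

M((Mn0.90Fe0.10)3Al2Si3O12) = 495.293 g/mol, so wt% Si = 84.255/495.293 × 100 = 17.01%.
M(KMg3(AlSi3O10)(OH)2) = 417.254 g/mol, so wt% Si = 84.255/417.254 × 100 = 20.19%.
17.01 − 20.19 = -3.18 pp.

-3.18 percentage points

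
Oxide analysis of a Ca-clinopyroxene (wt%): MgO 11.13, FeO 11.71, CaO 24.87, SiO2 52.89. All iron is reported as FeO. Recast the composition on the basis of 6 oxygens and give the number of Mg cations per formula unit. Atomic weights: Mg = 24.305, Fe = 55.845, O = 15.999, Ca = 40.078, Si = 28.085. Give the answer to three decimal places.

0.627 Mg apfu

MgO (M=40.304): mol = 0.27615; Mg = 0.27615, O = 0.27615.
FeO (M=71.844): mol = 0.16299; Fe = 0.16299, O = 0.16299.
CaO (M=56.077): mol = 0.44350; Ca = 0.44350, O = 0.44350.
SiO2 (M=60.083): mol = 0.88028; Si = 0.88028, O = 1.76056.
ΣO = 2.64320; factor = 6/ΣO = 2.26998.
Mg apfu = 0.27615 × 2.26998 = 0.627.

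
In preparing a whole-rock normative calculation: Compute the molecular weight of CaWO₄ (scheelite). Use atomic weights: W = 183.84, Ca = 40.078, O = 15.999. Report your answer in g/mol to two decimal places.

M = 1×40.078 + 1×183.84 + 4×15.999

287.91 g/mol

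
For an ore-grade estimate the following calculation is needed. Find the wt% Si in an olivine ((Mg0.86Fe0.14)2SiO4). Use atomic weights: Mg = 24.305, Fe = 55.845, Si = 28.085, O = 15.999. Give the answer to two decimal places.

18.78 wt%

Molar mass of (Mg0.86Fe0.14)2SiO4: 1.72×24.305 + 0.28×55.845 + 1×28.085 + 4×15.999 = 149.522 g/mol.
Mass of Si per formula unit: 1 × 28.085 = 28.085 g.
Weight fraction Si = 28.085 / 149.522 = 0.1878.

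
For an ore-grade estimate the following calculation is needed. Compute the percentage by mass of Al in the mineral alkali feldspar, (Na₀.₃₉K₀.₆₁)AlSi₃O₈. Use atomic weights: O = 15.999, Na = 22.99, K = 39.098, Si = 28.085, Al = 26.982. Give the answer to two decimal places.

9.92 weight percent

Molar mass of (Na₀.₃₉K₀.₆₁)AlSi₃O₈: 0.39*22.99 + 0.61*39.098 + 1*26.982 + 3*28.085 + 8*15.999 = 272.045 g/mol.
Mass of Al per formula unit: 1 × 26.982 = 26.982 g.
Weight fraction Al = 26.982 / 272.045 = 0.0992.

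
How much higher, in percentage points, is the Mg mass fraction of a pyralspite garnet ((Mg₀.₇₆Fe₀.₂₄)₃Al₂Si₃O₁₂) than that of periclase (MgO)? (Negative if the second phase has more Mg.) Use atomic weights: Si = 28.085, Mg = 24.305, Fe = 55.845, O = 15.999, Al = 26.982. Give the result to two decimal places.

-47.29 percentage points

M((Mg₀.₇₆Fe₀.₂₄)₃Al₂Si₃O₁₂) = 425.831 g/mol, so wt% Mg = 55.415/425.831 × 100 = 13.01%.
M(MgO) = 40.304 g/mol, so wt% Mg = 24.305/40.304 × 100 = 60.30%.
13.01 − 60.30 = -47.29 pp.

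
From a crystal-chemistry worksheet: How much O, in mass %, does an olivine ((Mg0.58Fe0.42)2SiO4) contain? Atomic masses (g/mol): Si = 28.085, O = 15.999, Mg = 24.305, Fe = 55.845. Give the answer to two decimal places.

Molar mass of (Mg0.58Fe0.42)2SiO4: 1.16·24.305 + 0.84·55.845 + 1·28.085 + 4·15.999 = 167.185 g/mol.
Mass of O per formula unit: 4 × 15.999 = 63.996 g.
Weight fraction O = 63.996 / 167.185 = 0.3828.

38.28 mass %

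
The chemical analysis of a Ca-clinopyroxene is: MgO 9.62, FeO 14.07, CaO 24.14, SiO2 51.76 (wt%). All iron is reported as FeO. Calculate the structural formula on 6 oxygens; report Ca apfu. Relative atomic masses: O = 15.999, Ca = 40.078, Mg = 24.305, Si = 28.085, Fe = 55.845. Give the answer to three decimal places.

0.998 Ca apfu

9.62 wt% MgO ÷ 40.304 g/mol = 0.23869 mol, giving 0.23869 Mg and 0.23869 O.
14.07 wt% FeO ÷ 71.844 g/mol = 0.19584 mol, giving 0.19584 Fe and 0.19584 O.
24.14 wt% CaO ÷ 56.077 g/mol = 0.43048 mol, giving 0.43048 Ca and 0.43048 O.
51.76 wt% SiO2 ÷ 60.083 g/mol = 0.86147 mol, giving 0.86147 Si and 1.72294 O.
Oxygen sums to 2.58795; scaling by 6/2.58795 = 2.31844 puts the formula on 6 O.
Ca: 0.43048 × 2.31844 = 0.998 atoms per formula unit.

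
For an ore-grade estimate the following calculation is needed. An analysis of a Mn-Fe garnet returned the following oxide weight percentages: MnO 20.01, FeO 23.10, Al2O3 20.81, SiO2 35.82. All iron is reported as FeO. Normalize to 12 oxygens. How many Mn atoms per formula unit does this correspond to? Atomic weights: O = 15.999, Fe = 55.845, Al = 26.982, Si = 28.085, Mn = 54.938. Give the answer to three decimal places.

1.406 Mn apfu

MnO (M=70.937): mol = 0.28208; Mn = 0.28208, O = 0.28208.
FeO (M=71.844): mol = 0.32153; Fe = 0.32153, O = 0.32153.
Al2O3 (M=101.961): mol = 0.20410; Al = 0.40820, O = 0.61230.
SiO2 (M=60.083): mol = 0.59618; Si = 0.59618, O = 1.19236.
ΣO = 2.40827; factor = 12/ΣO = 4.98283.
Mn apfu = 0.28208 × 4.98283 = 1.406.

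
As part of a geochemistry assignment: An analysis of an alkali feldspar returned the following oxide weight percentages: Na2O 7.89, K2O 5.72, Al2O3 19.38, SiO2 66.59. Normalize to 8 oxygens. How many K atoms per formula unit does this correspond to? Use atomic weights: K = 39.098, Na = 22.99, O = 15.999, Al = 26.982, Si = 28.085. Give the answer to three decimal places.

Na2O (M=61.979): mol = 0.12730; Na = 0.25460, O = 0.12730.
K2O (M=94.195): mol = 0.06073; K = 0.12146, O = 0.06073.
Al2O3 (M=101.961): mol = 0.19007; Al = 0.38014, O = 0.57021.
SiO2 (M=60.083): mol = 1.10830; Si = 1.10830, O = 2.21660.
ΣO = 2.97484; factor = 8/ΣO = 2.68922.
K apfu = 0.12146 × 2.68922 = 0.327.

0.327 K apfu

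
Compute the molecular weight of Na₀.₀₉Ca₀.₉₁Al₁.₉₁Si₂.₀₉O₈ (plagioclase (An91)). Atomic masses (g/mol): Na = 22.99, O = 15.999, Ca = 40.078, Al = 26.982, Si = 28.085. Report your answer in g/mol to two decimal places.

M = 0.09×22.99 + 0.91×40.078 + 1.91×26.982 + 2.09×28.085 + 8×15.999

276.77 g/mol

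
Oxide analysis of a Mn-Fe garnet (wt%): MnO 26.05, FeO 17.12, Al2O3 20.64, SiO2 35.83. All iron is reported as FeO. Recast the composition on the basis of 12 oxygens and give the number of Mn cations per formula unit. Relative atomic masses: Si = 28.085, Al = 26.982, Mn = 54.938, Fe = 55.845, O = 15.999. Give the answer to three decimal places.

MnO: 26.05/70.937 = 0.36723 mol → 0.36723 mol Mn, 0.36723 mol O.
FeO: 17.12/71.844 = 0.23829 mol → 0.23829 mol Fe, 0.23829 mol O.
Al2O3: 20.64/101.961 = 0.20243 mol → 0.40486 mol Al, 0.60729 mol O.
SiO2: 35.83/60.083 = 0.59634 mol → 0.59634 mol Si, 1.19268 mol O.
Total oxygen = 2.40549 mol. Normalization factor = 12/2.40549 = 4.98859.
Mn per 12 O = 0.36723 × 4.98859 = 1.832.

1.832 Mn apfu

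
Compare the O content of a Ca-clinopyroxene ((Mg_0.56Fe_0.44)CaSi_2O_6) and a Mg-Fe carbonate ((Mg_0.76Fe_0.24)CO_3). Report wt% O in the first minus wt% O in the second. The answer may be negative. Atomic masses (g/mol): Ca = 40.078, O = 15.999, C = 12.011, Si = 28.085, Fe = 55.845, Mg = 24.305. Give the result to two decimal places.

First mineral: 95.994 g O in 230.425 g formula = 41.66 wt% O.
Second mineral: 47.997 g O in 91.883 g formula = 52.24 wt% O.
41.66% − 52.24% gives a difference of -10.58 percentage points.

-10.58 percentage points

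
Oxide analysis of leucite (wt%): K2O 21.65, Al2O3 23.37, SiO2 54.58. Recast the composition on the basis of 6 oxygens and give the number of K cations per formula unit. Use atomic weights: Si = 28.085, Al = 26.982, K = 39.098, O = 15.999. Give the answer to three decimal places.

1.009 K apfu

21.65 wt% K2O ÷ 94.195 g/mol = 0.22984 mol, giving 0.45968 K and 0.22984 O.
23.37 wt% Al2O3 ÷ 101.961 g/mol = 0.22921 mol, giving 0.45842 Al and 0.68763 O.
54.58 wt% SiO2 ÷ 60.083 g/mol = 0.90841 mol, giving 0.90841 Si and 1.81682 O.
Oxygen sums to 2.73429; scaling by 6/2.73429 = 2.19435 puts the formula on 6 O.
K: 0.45968 × 2.19435 = 1.009 atoms per formula unit.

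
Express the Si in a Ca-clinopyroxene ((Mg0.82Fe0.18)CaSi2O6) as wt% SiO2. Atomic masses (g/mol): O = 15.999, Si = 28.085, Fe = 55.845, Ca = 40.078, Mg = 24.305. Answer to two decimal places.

54.07 wt%

Formula mass = 222.224 g/mol.
2 Si → 2.0000 mol SiO2 per formula unit; M(SiO2) = 60.083, so SiO2 mass = 120.166 g.
120.166/222.224 × 100 = 54.07 wt%.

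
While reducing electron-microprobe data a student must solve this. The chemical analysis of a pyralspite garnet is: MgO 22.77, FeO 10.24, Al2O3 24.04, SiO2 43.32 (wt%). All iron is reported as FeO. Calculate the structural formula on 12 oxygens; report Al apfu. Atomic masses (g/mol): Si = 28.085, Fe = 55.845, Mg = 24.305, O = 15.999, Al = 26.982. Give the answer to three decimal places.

MgO: 22.77/40.304 = 0.56496 mol → 0.56496 mol Mg, 0.56496 mol O.
FeO: 10.24/71.844 = 0.14253 mol → 0.14253 mol Fe, 0.14253 mol O.
Al2O3: 24.04/101.961 = 0.23578 mol → 0.47156 mol Al, 0.70734 mol O.
SiO2: 43.32/60.083 = 0.72100 mol → 0.72100 mol Si, 1.44200 mol O.
Total oxygen = 2.85683 mol. Normalization factor = 12/2.85683 = 4.20046.
Al per 12 O = 0.47156 × 4.20046 = 1.981.

1.981 Al apfu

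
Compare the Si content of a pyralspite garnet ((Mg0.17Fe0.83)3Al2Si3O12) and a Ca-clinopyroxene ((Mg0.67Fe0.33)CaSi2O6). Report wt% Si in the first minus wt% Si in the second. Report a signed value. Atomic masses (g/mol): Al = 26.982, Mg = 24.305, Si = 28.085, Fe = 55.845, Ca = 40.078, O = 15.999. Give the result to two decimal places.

-7.26 percentage points

First mineral: 84.255 g Si in 481.657 g formula = 17.49 wt% Si.
Second mineral: 56.170 g Si in 226.955 g formula = 24.75 wt% Si.
17.49% − 24.75% gives a difference of -7.26 percentage points.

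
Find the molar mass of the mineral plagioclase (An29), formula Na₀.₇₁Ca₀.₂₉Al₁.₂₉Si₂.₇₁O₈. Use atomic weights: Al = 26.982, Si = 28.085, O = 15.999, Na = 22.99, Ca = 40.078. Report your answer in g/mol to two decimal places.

M = 0.71×22.99 + 0.29×40.078 + 1.29×26.982 + 2.71×28.085 + 8×15.999

266.85 g/mol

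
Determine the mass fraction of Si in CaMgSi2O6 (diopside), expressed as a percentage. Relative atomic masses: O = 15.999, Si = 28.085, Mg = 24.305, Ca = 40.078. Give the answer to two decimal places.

25.94 mass %

Molar mass of CaMgSi2O6: 1×40.078 + 1×24.305 + 2×28.085 + 6×15.999 = 216.547 g/mol.
Mass of Si per formula unit: 2 × 28.085 = 56.170 g.
Weight fraction Si = 56.170 / 216.547 = 0.2594.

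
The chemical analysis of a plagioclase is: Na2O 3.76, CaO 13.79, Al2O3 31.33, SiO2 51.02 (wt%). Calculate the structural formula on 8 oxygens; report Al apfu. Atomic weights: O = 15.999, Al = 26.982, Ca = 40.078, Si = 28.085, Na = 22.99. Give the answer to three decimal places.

1.680 Al apfu

Na2O (M=61.979): mol = 0.06067; Na = 0.12134, O = 0.06067.
CaO (M=56.077): mol = 0.24591; Ca = 0.24591, O = 0.24591.
Al2O3 (M=101.961): mol = 0.30727; Al = 0.61454, O = 0.92181.
SiO2 (M=60.083): mol = 0.84916; Si = 0.84916, O = 1.69832.
ΣO = 2.92671; factor = 8/ΣO = 2.73344.
Al apfu = 0.61454 × 2.73344 = 1.680.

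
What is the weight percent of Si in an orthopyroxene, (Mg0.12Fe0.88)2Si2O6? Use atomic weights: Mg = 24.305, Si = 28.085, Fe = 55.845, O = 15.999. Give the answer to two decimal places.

21.92 wt%

M((Mg0.12Fe0.88)2Si2O6) = 256.284 g/mol.
Si contributes 2 × 28.085 = 56.170 g per mole.
56.170/256.284 = 0.2192 → 21.92%.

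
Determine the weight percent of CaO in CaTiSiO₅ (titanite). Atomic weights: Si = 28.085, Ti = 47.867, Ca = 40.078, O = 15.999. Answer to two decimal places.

Formula mass = 196.025 g/mol.
1 Ca → 1.0000 mol CaO per formula unit; M(CaO) = 56.077, so CaO mass = 56.077 g.
56.077/196.025 × 100 = 28.61 wt%.

28.61 wt%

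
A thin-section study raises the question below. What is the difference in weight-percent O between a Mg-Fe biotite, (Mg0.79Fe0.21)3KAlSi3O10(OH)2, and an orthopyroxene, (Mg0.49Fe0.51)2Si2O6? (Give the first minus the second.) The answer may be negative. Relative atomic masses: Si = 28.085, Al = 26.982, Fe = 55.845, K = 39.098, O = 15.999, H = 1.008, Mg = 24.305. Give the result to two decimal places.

M((Mg0.79Fe0.21)3KAlSi3O10(OH)2) = 437.124 g/mol, so wt% O = 191.988/437.124 × 100 = 43.92%.
M((Mg0.49Fe0.51)2Si2O6) = 232.945 g/mol, so wt% O = 95.994/232.945 × 100 = 41.21%.
43.92 − 41.21 = 2.71 pp.

2.71 percentage points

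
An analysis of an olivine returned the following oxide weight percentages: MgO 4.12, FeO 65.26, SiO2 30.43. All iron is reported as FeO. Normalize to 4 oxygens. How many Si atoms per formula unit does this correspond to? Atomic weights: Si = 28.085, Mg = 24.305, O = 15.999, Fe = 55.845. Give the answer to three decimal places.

1.001 Si apfu

4.12 wt% MgO ÷ 40.304 g/mol = 0.10222 mol, giving 0.10222 Mg and 0.10222 O.
65.26 wt% FeO ÷ 71.844 g/mol = 0.90836 mol, giving 0.90836 Fe and 0.90836 O.
30.43 wt% SiO2 ÷ 60.083 g/mol = 0.50647 mol, giving 0.50647 Si and 1.01294 O.
Oxygen sums to 2.02352; scaling by 4/2.02352 = 1.97675 puts the formula on 4 O.
Si: 0.50647 × 1.97675 = 1.001 atoms per formula unit.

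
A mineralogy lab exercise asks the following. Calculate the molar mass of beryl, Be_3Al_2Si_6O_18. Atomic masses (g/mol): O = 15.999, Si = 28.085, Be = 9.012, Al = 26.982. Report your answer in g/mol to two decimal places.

537.49 g/mol

The formula mass is the sum 3×9.012 + 2×26.982 + 6×28.085 + 18×15.999.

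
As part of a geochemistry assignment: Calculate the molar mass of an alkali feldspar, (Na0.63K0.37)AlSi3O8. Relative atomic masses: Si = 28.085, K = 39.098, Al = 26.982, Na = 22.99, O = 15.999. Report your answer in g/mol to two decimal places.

The formula mass is the sum 0.63·22.99 + 0.37·39.098 + 1·26.982 + 3·28.085 + 8·15.999.

268.18 g/mol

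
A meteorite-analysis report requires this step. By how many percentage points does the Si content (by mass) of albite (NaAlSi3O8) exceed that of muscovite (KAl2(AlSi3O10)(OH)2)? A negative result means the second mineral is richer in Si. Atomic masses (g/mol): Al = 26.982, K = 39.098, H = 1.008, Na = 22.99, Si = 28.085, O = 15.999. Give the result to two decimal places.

Si in NaAlSi3O8: molar mass 262.219 g/mol; 3×28.085 = 84.255 g → 32.13 wt%.
Si in KAl2(AlSi3O10)(OH)2: molar mass 398.303 g/mol; 3×28.085 = 84.255 g → 21.15 wt%.
Difference = 32.13 − 21.15 = 10.98 percentage points.

10.98 percentage points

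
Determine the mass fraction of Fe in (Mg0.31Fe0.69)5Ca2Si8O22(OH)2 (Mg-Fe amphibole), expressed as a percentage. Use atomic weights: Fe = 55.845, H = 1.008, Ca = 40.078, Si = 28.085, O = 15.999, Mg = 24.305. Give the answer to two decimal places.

Molar mass of (Mg0.31Fe0.69)5Ca2Si8O22(OH)2: 1.55×24.305 + 3.45×55.845 + 2×40.078 + 8×28.085 + 24×15.999 + 2×1.008 = 921.166 g/mol.
Mass of Fe per formula unit: 3.45 × 55.845 = 192.665 g.
Weight fraction Fe = 192.665 / 921.166 = 0.2092.

20.92 mass %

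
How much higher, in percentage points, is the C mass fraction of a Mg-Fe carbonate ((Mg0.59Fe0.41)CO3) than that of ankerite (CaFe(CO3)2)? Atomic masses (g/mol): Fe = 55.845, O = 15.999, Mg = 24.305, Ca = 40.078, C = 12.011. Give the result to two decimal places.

M((Mg0.59Fe0.41)CO3) = 97.244 g/mol, so wt% C = 12.011/97.244 × 100 = 12.35%.
M(CaFe(CO3)2) = 215.939 g/mol, so wt% C = 24.022/215.939 × 100 = 11.12%.
12.35 − 11.12 = 1.23 pp.

1.23 percentage points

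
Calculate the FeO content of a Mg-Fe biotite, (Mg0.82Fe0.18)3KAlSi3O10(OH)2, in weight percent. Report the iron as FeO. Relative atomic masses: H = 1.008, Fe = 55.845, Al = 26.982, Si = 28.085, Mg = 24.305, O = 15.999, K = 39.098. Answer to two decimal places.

Formula mass = 434.286 g/mol.
0.54 Fe → 0.5400 mol FeO per formula unit; M(FeO) = 71.844, so FeO mass = 38.796 g.
38.796/434.286 × 100 = 8.93 wt%.

8.93 wt%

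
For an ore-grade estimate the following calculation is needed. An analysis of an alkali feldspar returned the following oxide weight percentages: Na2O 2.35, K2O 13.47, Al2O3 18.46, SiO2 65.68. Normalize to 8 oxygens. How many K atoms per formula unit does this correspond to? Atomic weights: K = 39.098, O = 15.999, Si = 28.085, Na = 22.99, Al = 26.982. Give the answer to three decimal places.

Na2O (M=61.979): mol = 0.03792; Na = 0.07584, O = 0.03792.
K2O (M=94.195): mol = 0.14300; K = 0.28600, O = 0.14300.
Al2O3 (M=101.961): mol = 0.18105; Al = 0.36210, O = 0.54315.
SiO2 (M=60.083): mol = 1.09315; Si = 1.09315, O = 2.18630.
ΣO = 2.91037; factor = 8/ΣO = 2.74879.
K apfu = 0.28600 × 2.74879 = 0.786.

0.786 K apfu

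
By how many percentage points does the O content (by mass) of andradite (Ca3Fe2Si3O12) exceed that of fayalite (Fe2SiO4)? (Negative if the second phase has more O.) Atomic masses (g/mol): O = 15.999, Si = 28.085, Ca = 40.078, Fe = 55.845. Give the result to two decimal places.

O in Ca3Fe2Si3O12: molar mass 508.167 g/mol; 12×15.999 = 191.988 g → 37.78 wt%.
O in Fe2SiO4: molar mass 203.771 g/mol; 4×15.999 = 63.996 g → 31.41 wt%.
Difference = 37.78 − 31.41 = 6.37 percentage points.

6.37 percentage points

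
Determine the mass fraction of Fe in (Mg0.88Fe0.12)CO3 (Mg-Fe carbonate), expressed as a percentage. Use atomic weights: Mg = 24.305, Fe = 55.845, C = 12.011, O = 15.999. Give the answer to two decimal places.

7.61 mass %

Formula mass = 0.88·24.305 + 0.12·55.845 + 1·12.011 + 3·15.999 = 88.098 g/mol, of which 6.701 g is Fe.
So Fe makes up 6.701/88.098 = 0.0761 of the mass, i.e. 7.61%.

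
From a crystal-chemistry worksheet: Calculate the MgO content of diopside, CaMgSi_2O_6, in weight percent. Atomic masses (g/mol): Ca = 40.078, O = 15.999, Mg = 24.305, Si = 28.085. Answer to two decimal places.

Formula mass = 216.547 g/mol.
1 Mg → 1.0000 mol MgO per formula unit; M(MgO) = 40.304, so MgO mass = 40.304 g.
40.304/216.547 × 100 = 18.61 wt%.

18.61 wt%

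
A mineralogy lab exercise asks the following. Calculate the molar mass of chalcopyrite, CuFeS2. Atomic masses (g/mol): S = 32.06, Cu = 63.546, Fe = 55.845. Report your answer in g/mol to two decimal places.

183.51 g/mol

Cu: 1 × 63.546 = 63.5460
Fe: 1 × 55.845 = 55.8450
S: 2 × 32.06 = 64.1200
Summing the contributions gives the formula mass.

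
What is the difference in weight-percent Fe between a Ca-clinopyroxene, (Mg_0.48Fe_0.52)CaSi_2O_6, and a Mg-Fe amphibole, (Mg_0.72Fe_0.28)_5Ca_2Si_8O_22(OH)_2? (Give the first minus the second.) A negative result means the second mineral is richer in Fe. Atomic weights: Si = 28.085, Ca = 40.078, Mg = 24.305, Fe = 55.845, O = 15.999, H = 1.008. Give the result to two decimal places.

First mineral: 29.039 g Fe in 232.948 g formula = 12.47 wt% Fe.
Second mineral: 78.183 g Fe in 856.509 g formula = 9.13 wt% Fe.
12.47% − 9.13% gives a difference of 3.34 percentage points.

3.34 percentage points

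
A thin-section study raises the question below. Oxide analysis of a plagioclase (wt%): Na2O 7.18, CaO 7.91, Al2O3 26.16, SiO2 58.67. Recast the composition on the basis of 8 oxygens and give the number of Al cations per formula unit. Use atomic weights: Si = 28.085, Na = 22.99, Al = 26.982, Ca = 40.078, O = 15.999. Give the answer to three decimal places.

1.378 Al apfu

Na2O: 7.18/61.979 = 0.11585 mol → 0.23170 mol Na, 0.11585 mol O.
CaO: 7.91/56.077 = 0.14106 mol → 0.14106 mol Ca, 0.14106 mol O.
Al2O3: 26.16/101.961 = 0.25657 mol → 0.51314 mol Al, 0.76971 mol O.
SiO2: 58.67/60.083 = 0.97648 mol → 0.97648 mol Si, 1.95296 mol O.
Total oxygen = 2.97958 mol. Normalization factor = 8/2.97958 = 2.68494.
Al per 8 O = 0.51314 × 2.68494 = 1.378.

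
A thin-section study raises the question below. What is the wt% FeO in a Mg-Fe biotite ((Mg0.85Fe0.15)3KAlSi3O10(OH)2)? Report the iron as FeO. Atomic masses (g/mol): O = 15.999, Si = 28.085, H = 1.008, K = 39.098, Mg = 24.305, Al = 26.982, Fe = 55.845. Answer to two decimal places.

Formula mass = 431.447 g/mol.
0.45 Fe → 0.4500 mol FeO per formula unit; M(FeO) = 71.844, so FeO mass = 32.330 g.
32.330/431.447 × 100 = 7.49 wt%.

7.49 wt%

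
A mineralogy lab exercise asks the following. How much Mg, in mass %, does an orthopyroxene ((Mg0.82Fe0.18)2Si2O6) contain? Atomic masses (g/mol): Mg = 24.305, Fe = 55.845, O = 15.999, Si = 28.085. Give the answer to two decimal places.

18.79 mass %

Molar mass of (Mg0.82Fe0.18)2Si2O6: 1.64×24.305 + 0.36×55.845 + 2×28.085 + 6×15.999 = 212.128 g/mol.
Mass of Mg per formula unit: 1.64 × 24.305 = 39.860 g.
Weight fraction Mg = 39.860 / 212.128 = 0.1879.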